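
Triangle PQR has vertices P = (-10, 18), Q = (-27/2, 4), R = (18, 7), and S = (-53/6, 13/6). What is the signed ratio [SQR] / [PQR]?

-1/6

[PQR] = ½·((-10)·(4−7) + (-27/2)·(7−18) + 18·(18−4)) = ½·(30 + 297/2 + 252) = 861/4.
[SQR] = ½·((-53/6)·(4−7) + (-27/2)·(7−(13/6)) + 18·(13/6−4)) = ½·(53/2 − 261/4 − 33) = -287/8, so the ratio is (-287/8)/(861/4) = -1/6.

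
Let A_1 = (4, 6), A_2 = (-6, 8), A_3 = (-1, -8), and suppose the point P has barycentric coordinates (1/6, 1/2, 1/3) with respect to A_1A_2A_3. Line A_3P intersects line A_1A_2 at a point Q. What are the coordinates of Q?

Line A_3P meets A_1A_2 where the A_3-coordinate vanishes; zeroing P's A_3-weight and renormalizing leaves A_1, A_2-weights 1/6 : 1/2 → (1/4, 3/4).
So Q = (1/4)·A_1 + (3/4)·A_2 = (-7/2, 15/2).

(-7/2, 15/2)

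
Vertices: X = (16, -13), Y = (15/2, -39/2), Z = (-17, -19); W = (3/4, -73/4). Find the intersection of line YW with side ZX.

(-6, -17)

Barycentric coordinates of W with respect to XYZ: (1/6, 1/2, 1/3).
On side ZX the Y-coordinate is zero; dropping W's Y-weight 1/2 and renormalizing the remaining 1/3 : 1/6 gives weights 2/3, 1/3 on Z, X.
V = (2/3)·(-17, -19) + (1/3)·(16, -13) = (-6, -17).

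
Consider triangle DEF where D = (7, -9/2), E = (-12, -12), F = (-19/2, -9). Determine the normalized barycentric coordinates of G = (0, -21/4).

Signed area of the reference triangle: [DEF] = ½·(7·(-12−(-9)) + (-12)·(-9−(-9/2)) + (-19/2)·(-9/2−(-12))) = ½·(-21 + 54 − 285/4) = -153/8.
[GEF] = ½·(0·(-12−(-9)) + (-12)·(-9−(-21/4)) + (-19/2)·(-21/4−(-12))) = ½·(0 + 45 − 513/8) = -153/16, so the D-coordinate is (-153/16)/(-153/8) = 1/2.
[DGF] = ½·(7·(-21/4−(-9)) + 0·(-9−(-9/2)) + (-19/2)·(-9/2−(-21/4))) = ½·(105/4 + 0 − 57/8) = 153/16, so the E-coordinate is -1/2.
[DEG] = ½·(7·(-12−(-21/4)) + (-12)·(-21/4−(-9/2)) + 0·(-9/2−(-12))) = ½·(-189/4 + 9 + 0) = -153/8, so the F-coordinate is 1.
Check: 1/2 − 1/2 + 1 = 1.

(1/2, -1/2, 1)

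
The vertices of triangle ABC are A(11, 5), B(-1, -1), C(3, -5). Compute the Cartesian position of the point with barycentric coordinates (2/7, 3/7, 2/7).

P = (2/7)·A + (3/7)·B + (2/7)·C.
x-coordinate: (2/7)·11 + (3/7)·(-1) + (2/7)·3 = 25/7.
y-coordinate: (2/7)·5 + (3/7)·(-1) + (2/7)·(-5) = -3/7.

(25/7, -3/7)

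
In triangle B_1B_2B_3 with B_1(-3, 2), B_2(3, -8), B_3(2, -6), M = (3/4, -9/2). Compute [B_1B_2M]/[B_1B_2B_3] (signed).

-3/4

[B_1B_2B_3] = ½·((-3)·(-8−(-6)) + 3·(-6−2) + 2·(2−(-8))) = ½·(6 − 24 + 20) = 1.
[B_1B_2M] = ½·((-3)·(-8−(-9/2)) + 3·(-9/2−2) + (3/4)·(2−(-8))) = ½·(21/2 − 39/2 + 15/2) = -3/4, so the ratio is (-3/4)/1 = -3/4.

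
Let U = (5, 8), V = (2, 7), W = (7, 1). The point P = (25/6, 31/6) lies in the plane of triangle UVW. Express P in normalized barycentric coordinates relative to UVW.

(1/6, 1/2, 1/3)

Signed area of the reference triangle: [UVW] = ½·(5·(7−1) + 2·(1−8) + 7·(8−7)) = ½·(30 − 14 + 7) = 23/2.
[PVW] = ½·((25/6)·(7−1) + 2·(1−(31/6)) + 7·(31/6−7)) = ½·(25 − 25/3 − 77/6) = 23/12, so the U-coordinate is (23/12)/(23/2) = 1/6.
[UPW] = ½·(5·(31/6−1) + (25/6)·(1−8) + 7·(8−(31/6))) = ½·(125/6 − 175/6 + 119/6) = 23/4, so the V-coordinate is 1/2.
[UVP] = ½·(5·(7−(31/6)) + 2·(31/6−8) + (25/6)·(8−7)) = ½·(55/6 − 17/3 + 25/6) = 23/6, so the W-coordinate is 1/3.
Check: 1/6 + 1/2 + 1/3 = 1.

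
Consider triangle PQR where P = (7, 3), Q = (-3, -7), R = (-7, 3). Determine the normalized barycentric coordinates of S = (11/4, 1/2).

Signed area of the reference triangle: [PQR] = ½·(7·(-7−3) + (-3)·(3−3) + (-7)·(3−(-7))) = ½·(-70 + 0 − 70) = -70.
[SQR] = ½·((11/4)·(-7−3) + (-3)·(3−(1/2)) + (-7)·(1/2−(-7))) = ½·(-55/2 − 15/2 − 105/2) = -175/4, so the P-coordinate is (-175/4)/(-70) = 5/8.
[PSR] = ½·(7·(1/2−3) + (11/4)·(3−3) + (-7)·(3−(1/2))) = ½·(-35/2 + 0 − 35/2) = -35/2, so the Q-coordinate is 1/4.
[PQS] = ½·(7·(-7−(1/2)) + (-3)·(1/2−3) + (11/4)·(3−(-7))) = ½·(-105/2 + 15/2 + 55/2) = -35/4, so the R-coordinate is 1/8.

(5/8, 1/4, 1/8)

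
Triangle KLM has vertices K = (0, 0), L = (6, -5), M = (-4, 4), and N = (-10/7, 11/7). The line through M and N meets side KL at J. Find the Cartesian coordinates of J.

Barycentric coordinates of N with respect to KLM: (2/7, 1/7, 4/7).
On side KL the M-coordinate is zero; dropping N's M-weight 4/7 and renormalizing the remaining 2/7 : 1/7 gives weights 2/3, 1/3 on K, L.
J = (2/3)·(0, 0) + (1/3)·(6, -5) = (2, -5/3).

(2, -5/3)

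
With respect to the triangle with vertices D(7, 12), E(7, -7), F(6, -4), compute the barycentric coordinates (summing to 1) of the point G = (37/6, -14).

Signed area of the reference triangle: [DEF] = ½·(7·(-7−(-4)) + 7·(-4−12) + 6·(12−(-7))) = ½·(-21 − 112 + 114) = -19/2.
[GEF] = ½·((37/6)·(-7−(-4)) + 7·(-4−(-14)) + 6·(-14−(-7))) = ½·(-37/2 + 70 − 42) = 19/4, so the D-coordinate is (19/4)/(-19/2) = -1/2.
[DGF] = ½·(7·(-14−(-4)) + (37/6)·(-4−12) + 6·(12−(-14))) = ½·(-70 − 296/3 + 156) = -19/3, so the E-coordinate is 2/3.
[DEG] = ½·(7·(-7−(-14)) + 7·(-14−12) + (37/6)·(12−(-7))) = ½·(49 − 182 + 703/6) = -95/12, so the F-coordinate is 5/6.
Check: -1/2 + 2/3 + 5/6 = 1.

(-1/2, 2/3, 5/6)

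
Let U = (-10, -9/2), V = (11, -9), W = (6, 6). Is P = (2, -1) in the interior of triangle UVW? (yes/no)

Barycentric coordinates of P: (38/117, 28/117, 17/39).
The three coordinates are positive, positive, positive; a point is interior exactly when all three are positive.

yes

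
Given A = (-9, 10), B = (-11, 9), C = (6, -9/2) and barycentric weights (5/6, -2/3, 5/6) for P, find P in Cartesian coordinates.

(29/6, -17/12)

P = (5/6)·A + (-2/3)·B + (5/6)·C.
x-coordinate: (5/6)·(-9) + (-2/3)·(-11) + (5/6)·6 = 29/6.
y-coordinate: (5/6)·10 + (-2/3)·9 + (5/6)·(-9/2) = -17/12.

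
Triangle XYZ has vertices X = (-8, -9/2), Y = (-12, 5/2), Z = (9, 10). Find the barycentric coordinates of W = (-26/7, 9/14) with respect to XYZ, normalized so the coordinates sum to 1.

(4/7, 1/7, 2/7)

Signed area of the reference triangle: [XYZ] = ½·((-8)·(5/2−10) + (-12)·(10−(-9/2)) + 9·(-9/2−(5/2))) = ½·(60 − 174 − 63) = -177/2.
[WYZ] = ½·((-26/7)·(5/2−10) + (-12)·(10−(9/14)) + 9·(9/14−(5/2))) = ½·(195/7 − 786/7 − 117/7) = -354/7, so the X-coordinate is (-354/7)/(-177/2) = 4/7.
[XWZ] = ½·((-8)·(9/14−10) + (-26/7)·(10−(-9/2)) + 9·(-9/2−(9/14))) = ½·(524/7 − 377/7 − 324/7) = -177/14, so the Y-coordinate is 1/7.
[XYW] = ½·((-8)·(5/2−(9/14)) + (-12)·(9/14−(-9/2)) + (-26/7)·(-9/2−(5/2))) = ½·(-104/7 − 432/7 + 26) = -177/7, so the Z-coordinate is 2/7.
Check: 4/7 + 1/7 + 2/7 = 1.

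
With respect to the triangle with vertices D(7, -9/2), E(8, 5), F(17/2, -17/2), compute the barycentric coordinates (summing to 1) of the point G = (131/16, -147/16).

(1/4, -1/8, 7/8)

Signed area of the reference triangle: [DEF] = ½·(7·(5−(-17/2)) + 8·(-17/2−(-9/2)) + (17/2)·(-9/2−5)) = ½·(189/2 − 32 − 323/4) = -73/8.
[GEF] = ½·((131/16)·(5−(-17/2)) + 8·(-17/2−(-147/16)) + (17/2)·(-147/16−5)) = ½·(3537/32 + 11/2 − 3859/32) = -73/32, so the D-coordinate is (-73/32)/(-73/8) = 1/4.
[DGF] = ½·(7·(-147/16−(-17/2)) + (131/16)·(-17/2−(-9/2)) + (17/2)·(-9/2−(-147/16))) = ½·(-77/16 − 131/4 + 1275/32) = 73/64, so the E-coordinate is -1/8.
[DEG] = ½·(7·(5−(-147/16)) + 8·(-147/16−(-9/2)) + (131/16)·(-9/2−5)) = ½·(1589/16 − 75/2 − 2489/32) = -511/64, so the F-coordinate is 7/8.
Check: 1/4 − 1/8 + 7/8 = 1.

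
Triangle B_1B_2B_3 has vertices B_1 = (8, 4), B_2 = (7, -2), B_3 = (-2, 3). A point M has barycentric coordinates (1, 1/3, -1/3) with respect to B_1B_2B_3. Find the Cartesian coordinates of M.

M = 1·B_1 + (1/3)·B_2 + (-1/3)·B_3.
x-coordinate: 1·8 + (1/3)·7 + (-1/3)·(-2) = 11.
y-coordinate: 1·4 + (1/3)·(-2) + (-1/3)·3 = 7/3.

(11, 7/3)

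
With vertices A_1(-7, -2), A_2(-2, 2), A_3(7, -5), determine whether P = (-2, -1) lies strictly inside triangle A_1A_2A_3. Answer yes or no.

Barycentric coordinates of P: (27/71, 29/71, 15/71).
The three coordinates are positive, positive, positive; a point is interior exactly when all three are positive.

yes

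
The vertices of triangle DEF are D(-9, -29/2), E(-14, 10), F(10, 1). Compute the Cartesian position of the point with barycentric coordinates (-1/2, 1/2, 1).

(15/2, 53/4)

G = (-1/2)·D + (1/2)·E + 1·F.
x-coordinate: (-1/2)·(-9) + (1/2)·(-14) + 1·10 = 15/2.
y-coordinate: (-1/2)·(-29/2) + (1/2)·10 + 1·1 = 53/4.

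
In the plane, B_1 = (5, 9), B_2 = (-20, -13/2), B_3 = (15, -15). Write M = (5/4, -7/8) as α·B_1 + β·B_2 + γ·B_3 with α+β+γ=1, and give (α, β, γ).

(1/2, 1/4, 1/4)

Signed area of the reference triangle: [B_1B_2B_3] = ½·(5·(-13/2−(-15)) + (-20)·(-15−9) + 15·(9−(-13/2))) = ½·(85/2 + 480 + 465/2) = 755/2.
[MB_2B_3] = ½·((5/4)·(-13/2−(-15)) + (-20)·(-15−(-7/8)) + 15·(-7/8−(-13/2))) = ½·(85/8 + 565/2 + 675/8) = 755/4, so the B_1-coordinate is (755/4)/(755/2) = 1/2.
[B_1MB_3] = ½·(5·(-7/8−(-15)) + (5/4)·(-15−9) + 15·(9−(-7/8))) = ½·(565/8 − 30 + 1185/8) = 755/8, so the B_2-coordinate is 1/4.
[B_1B_2M] = ½·(5·(-13/2−(-7/8)) + (-20)·(-7/8−9) + (5/4)·(9−(-13/2))) = ½·(-225/8 + 395/2 + 155/8) = 755/8, so the B_3-coordinate is 1/4.
Check: 1/2 + 1/4 + 1/4 = 1.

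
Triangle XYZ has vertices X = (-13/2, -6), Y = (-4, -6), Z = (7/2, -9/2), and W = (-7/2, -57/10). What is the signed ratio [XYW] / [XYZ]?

1/5

[XYZ] = ½·((-13/2)·(-6−(-9/2)) + (-4)·(-9/2−(-6)) + (7/2)·(-6−(-6))) = ½·(39/4 − 6 + 0) = 15/8.
[XYW] = ½·((-13/2)·(-6−(-57/10)) + (-4)·(-57/10−(-6)) + (-7/2)·(-6−(-6))) = ½·(39/20 − 6/5 + 0) = 3/8, so the ratio is (3/8)/(15/8) = 1/5.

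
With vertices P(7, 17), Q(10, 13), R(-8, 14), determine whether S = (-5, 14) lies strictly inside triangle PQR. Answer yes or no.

Barycentric coordinates of S: (1/23, 3/23, 19/23).
The three coordinates are positive, positive, positive; a point is interior exactly when all three are positive.

yes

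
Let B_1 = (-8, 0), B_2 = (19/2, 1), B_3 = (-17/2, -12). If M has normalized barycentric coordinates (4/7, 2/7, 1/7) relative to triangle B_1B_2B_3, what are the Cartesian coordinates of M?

M = (4/7)·B_1 + (2/7)·B_2 + (1/7)·B_3.
x-coordinate: (4/7)·(-8) + (2/7)·(19/2) + (1/7)·(-17/2) = -43/14.
y-coordinate: (4/7)·0 + (2/7)·1 + (1/7)·(-12) = -10/7.

(-43/14, -10/7)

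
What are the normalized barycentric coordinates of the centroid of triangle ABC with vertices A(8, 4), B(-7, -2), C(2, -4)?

(1/3, 1/3, 1/3)

The centroid is the average of the vertices, so each weight is 1/3.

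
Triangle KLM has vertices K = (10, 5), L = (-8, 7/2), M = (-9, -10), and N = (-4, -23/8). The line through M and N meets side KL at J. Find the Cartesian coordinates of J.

(1, 17/4)

Barycentric coordinates of N with respect to KLM: (1/4, 1/4, 1/2).
On side KL the M-coordinate is zero; dropping N's M-weight 1/2 and renormalizing the remaining 1/4 : 1/4 gives weights 1/2, 1/2 on K, L.
J = (1/2)·(10, 5) + (1/2)·(-8, 7/2) = (1, 17/4).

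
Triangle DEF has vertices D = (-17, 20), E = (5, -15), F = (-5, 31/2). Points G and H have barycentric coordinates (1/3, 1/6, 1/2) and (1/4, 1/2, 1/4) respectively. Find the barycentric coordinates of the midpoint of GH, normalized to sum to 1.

(7/24, 1/3, 3/8)

Since both coordinate triples sum to 1, the midpoint's barycentrics are the componentwise average.
(1/3+1/4)/2 = 7/24; similarly 1/3 and 3/8.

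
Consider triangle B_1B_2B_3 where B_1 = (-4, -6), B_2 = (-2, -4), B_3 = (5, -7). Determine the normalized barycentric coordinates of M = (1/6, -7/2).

(-1/2, 4/3, 1/6)

Signed area of the reference triangle: [B_1B_2B_3] = ½·((-4)·(-4−(-7)) + (-2)·(-7−(-6)) + 5·(-6−(-4))) = ½·(-12 + 2 − 10) = -10.
[MB_2B_3] = ½·((1/6)·(-4−(-7)) + (-2)·(-7−(-7/2)) + 5·(-7/2−(-4))) = ½·(1/2 + 7 + 5/2) = 5, so the B_1-coordinate is 5/(-10) = -1/2.
[B_1MB_3] = ½·((-4)·(-7/2−(-7)) + (1/6)·(-7−(-6)) + 5·(-6−(-7/2))) = ½·(-14 − 1/6 − 25/2) = -40/3, so the B_2-coordinate is 4/3.
[B_1B_2M] = ½·((-4)·(-4−(-7/2)) + (-2)·(-7/2−(-6)) + (1/6)·(-6−(-4))) = ½·(2 − 5 − 1/3) = -5/3, so the B_3-coordinate is 1/6.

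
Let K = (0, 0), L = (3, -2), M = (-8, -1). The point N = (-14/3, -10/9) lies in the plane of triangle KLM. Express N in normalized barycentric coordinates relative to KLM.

Signed area of the reference triangle: [KLM] = ½·(0·(-2−(-1)) + 3·(-1−0) + (-8)·(0−(-2))) = ½·(0 − 3 − 16) = -19/2.
[NLM] = ½·((-14/3)·(-2−(-1)) + 3·(-1−(-10/9)) + (-8)·(-10/9−(-2))) = ½·(14/3 + 1/3 − 64/9) = -19/18, so the K-coordinate is (-19/18)/(-19/2) = 1/9.
[KNM] = ½·(0·(-10/9−(-1)) + (-14/3)·(-1−0) + (-8)·(0−(-10/9))) = ½·(0 + 14/3 − 80/9) = -19/9, so the L-coordinate is 2/9.
[KLN] = ½·(0·(-2−(-10/9)) + 3·(-10/9−0) + (-14/3)·(0−(-2))) = ½·(0 − 10/3 − 28/3) = -19/3, so the M-coordinate is 2/3.

(1/9, 2/9, 2/3)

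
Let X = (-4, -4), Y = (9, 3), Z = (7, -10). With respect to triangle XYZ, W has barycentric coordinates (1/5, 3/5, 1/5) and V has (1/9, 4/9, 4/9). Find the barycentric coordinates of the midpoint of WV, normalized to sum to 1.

Since both coordinate triples sum to 1, the midpoint's barycentrics are the componentwise average.
(1/5+1/9)/2 = 7/45; similarly 47/90 and 29/90.

(7/45, 47/90, 29/90)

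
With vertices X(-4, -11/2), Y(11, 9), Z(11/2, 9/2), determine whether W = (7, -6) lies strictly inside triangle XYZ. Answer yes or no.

Barycentric coordinates of W: (258/49, 459/49, -668/49).
The three coordinates are positive, positive, negative; a point is interior exactly when all three are positive.

no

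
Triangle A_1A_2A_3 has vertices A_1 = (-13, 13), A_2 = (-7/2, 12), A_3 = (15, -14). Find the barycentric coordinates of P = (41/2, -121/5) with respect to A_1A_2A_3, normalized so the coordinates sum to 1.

Signed area of the reference triangle: [A_1A_2A_3] = ½·((-13)·(12−(-14)) + (-7/2)·(-14−13) + 15·(13−12)) = ½·(-338 + 189/2 + 15) = -457/4.
[PA_2A_3] = ½·((41/2)·(12−(-14)) + (-7/2)·(-14−(-121/5)) + 15·(-121/5−12)) = ½·(533 − 357/10 − 543) = -457/20, so the A_1-coordinate is (-457/20)/(-457/4) = 1/5.
[A_1PA_3] = ½·((-13)·(-121/5−(-14)) + (41/2)·(-14−13) + 15·(13−(-121/5))) = ½·(663/5 − 1107/2 + 558) = 1371/20, so the A_2-coordinate is -3/5.
[A_1A_2P] = ½·((-13)·(12−(-121/5)) + (-7/2)·(-121/5−13) + (41/2)·(13−12)) = ½·(-2353/5 + 651/5 + 41/2) = -3199/20, so the A_3-coordinate is 7/5.

(1/5, -3/5, 7/5)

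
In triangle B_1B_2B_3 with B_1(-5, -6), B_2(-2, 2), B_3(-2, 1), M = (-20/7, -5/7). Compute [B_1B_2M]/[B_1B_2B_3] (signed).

3/7

[B_1B_2B_3] = ½·((-5)·(2−1) + (-2)·(1−(-6)) + (-2)·(-6−2)) = ½·(-5 − 14 + 16) = -3/2.
[B_1B_2M] = ½·((-5)·(2−(-5/7)) + (-2)·(-5/7−(-6)) + (-20/7)·(-6−2)) = ½·(-95/7 − 74/7 + 160/7) = -9/14, so the ratio is (-9/14)/(-3/2) = 3/7.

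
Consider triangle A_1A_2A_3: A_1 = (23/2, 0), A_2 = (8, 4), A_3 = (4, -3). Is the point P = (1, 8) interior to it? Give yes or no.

no

Barycentric coordinates of P: (-130/81, 61/27, 28/81).
The three coordinates are negative, positive, positive; a point is interior exactly when all three are positive.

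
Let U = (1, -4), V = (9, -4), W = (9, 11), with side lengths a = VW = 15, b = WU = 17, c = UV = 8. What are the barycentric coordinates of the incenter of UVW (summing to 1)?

(3/8, 17/40, 1/5)

The incenter has barycentric coordinates proportional to the opposite side lengths: (15 : 17 : 8).
Normalizing by 15+17+8 = 40 gives (3/8, 17/40, 1/5).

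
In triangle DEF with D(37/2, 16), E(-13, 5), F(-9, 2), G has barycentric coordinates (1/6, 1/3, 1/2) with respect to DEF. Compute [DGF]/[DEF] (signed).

1/3

The signed ratio [DGF]/[DEF] equals the barycentric coordinate of G at vertex E, which is 1/3.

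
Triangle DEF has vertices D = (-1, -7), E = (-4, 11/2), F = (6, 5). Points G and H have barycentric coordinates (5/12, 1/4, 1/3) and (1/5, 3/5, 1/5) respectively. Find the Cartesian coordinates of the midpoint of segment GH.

Barycentric coordinates of the midpoint are the average: (37/120, 17/40, 4/15).
Converting: (37/120)·D + (17/40)·E + (4/15)·F = (-49/120, 121/80).

(-49/120, 121/80)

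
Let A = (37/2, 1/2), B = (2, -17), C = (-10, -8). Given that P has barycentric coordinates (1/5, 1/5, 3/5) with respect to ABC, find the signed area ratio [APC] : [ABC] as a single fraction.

1/5

The signed ratio [APC]/[ABC] equals the barycentric coordinate of P at vertex B, which is 1/5.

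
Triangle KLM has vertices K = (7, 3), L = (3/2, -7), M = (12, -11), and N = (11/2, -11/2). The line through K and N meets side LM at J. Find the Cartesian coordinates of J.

(5, -25/3)

Barycentric coordinates of N with respect to KLM: (1/4, 1/2, 1/4).
On side LM the K-coordinate is zero; dropping N's K-weight 1/4 and renormalizing the remaining 1/2 : 1/4 gives weights 2/3, 1/3 on L, M.
J = (2/3)·(3/2, -7) + (1/3)·(12, -11) = (5, -25/3).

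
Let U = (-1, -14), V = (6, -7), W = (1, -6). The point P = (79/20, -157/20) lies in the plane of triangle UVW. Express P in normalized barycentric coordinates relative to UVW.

(3/20, 13/20, 1/5)

Signed area of the reference triangle: [UVW] = ½·((-1)·(-7−(-6)) + 6·(-6−(-14)) + 1·(-14−(-7))) = ½·(1 + 48 − 7) = 21.
[PVW] = ½·((79/20)·(-7−(-6)) + 6·(-6−(-157/20)) + 1·(-157/20−(-7))) = ½·(-79/20 + 111/10 − 17/20) = 63/20, so the U-coordinate is (63/20)/21 = 3/20.
[UPW] = ½·((-1)·(-157/20−(-6)) + (79/20)·(-6−(-14)) + 1·(-14−(-157/20))) = ½·(37/20 + 158/5 − 123/20) = 273/20, so the V-coordinate is 13/20.
[UVP] = ½·((-1)·(-7−(-157/20)) + 6·(-157/20−(-14)) + (79/20)·(-14−(-7))) = ½·(-17/20 + 369/10 − 553/20) = 21/5, so the W-coordinate is 1/5.
Check: 3/20 + 13/20 + 1/5 = 1.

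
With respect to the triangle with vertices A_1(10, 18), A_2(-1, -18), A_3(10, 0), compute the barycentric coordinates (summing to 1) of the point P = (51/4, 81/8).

Signed area of the reference triangle: [A_1A_2A_3] = ½·(10·(-18−0) + (-1)·(0−18) + 10·(18−(-18))) = ½·(-180 + 18 + 360) = 99.
[PA_2A_3] = ½·((51/4)·(-18−0) + (-1)·(0−(81/8)) + 10·(81/8−(-18))) = ½·(-459/2 + 81/8 + 1125/4) = 495/16, so the A_1-coordinate is (495/16)/99 = 5/16.
[A_1PA_3] = ½·(10·(81/8−0) + (51/4)·(0−18) + 10·(18−(81/8))) = ½·(405/4 − 459/2 + 315/4) = -99/4, so the A_2-coordinate is -1/4.
[A_1A_2P] = ½·(10·(-18−(81/8)) + (-1)·(81/8−18) + (51/4)·(18−(-18))) = ½·(-1125/4 + 63/8 + 459) = 1485/16, so the A_3-coordinate is 15/16.
Check: 5/16 − 1/4 + 15/16 = 1.

(5/16, -1/4, 15/16)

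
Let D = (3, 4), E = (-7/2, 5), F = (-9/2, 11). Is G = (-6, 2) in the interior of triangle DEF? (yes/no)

no

Barycentric coordinates of G: (-9/19, 39/19, -11/19).
The three coordinates are negative, positive, negative; a point is interior exactly when all three are positive.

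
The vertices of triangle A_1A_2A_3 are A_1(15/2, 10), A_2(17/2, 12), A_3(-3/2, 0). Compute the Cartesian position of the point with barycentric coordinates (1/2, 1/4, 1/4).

(11/2, 8)

P = (1/2)·A_1 + (1/4)·A_2 + (1/4)·A_3.
x-coordinate: (1/2)·(15/2) + (1/4)·(17/2) + (1/4)·(-3/2) = 11/2.
y-coordinate: (1/2)·10 + (1/4)·12 + (1/4)·0 = 8.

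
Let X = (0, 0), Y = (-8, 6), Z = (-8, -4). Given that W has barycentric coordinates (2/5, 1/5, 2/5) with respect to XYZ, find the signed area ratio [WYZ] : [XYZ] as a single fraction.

The signed ratio [WYZ]/[XYZ] equals the barycentric coordinate of W at vertex X, which is 2/5.

2/5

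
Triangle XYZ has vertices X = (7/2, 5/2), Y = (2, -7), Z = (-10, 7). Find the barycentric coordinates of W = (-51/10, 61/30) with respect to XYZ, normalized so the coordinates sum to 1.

(1/15, 1/3, 3/5)

Signed area of the reference triangle: [XYZ] = ½·((7/2)·(-7−7) + 2·(7−(5/2)) + (-10)·(5/2−(-7))) = ½·(-49 + 9 − 95) = -135/2.
[WYZ] = ½·((-51/10)·(-7−7) + 2·(7−(61/30)) + (-10)·(61/30−(-7))) = ½·(357/5 + 149/15 − 271/3) = -9/2, so the X-coordinate is (-9/2)/(-135/2) = 1/15.
[XWZ] = ½·((7/2)·(61/30−7) + (-51/10)·(7−(5/2)) + (-10)·(5/2−(61/30))) = ½·(-1043/60 − 459/20 − 14/3) = -45/2, so the Y-coordinate is 1/3.
[XYW] = ½·((7/2)·(-7−(61/30)) + 2·(61/30−(5/2)) + (-51/10)·(5/2−(-7))) = ½·(-1897/60 − 14/15 − 969/20) = -81/2, so the Z-coordinate is 3/5.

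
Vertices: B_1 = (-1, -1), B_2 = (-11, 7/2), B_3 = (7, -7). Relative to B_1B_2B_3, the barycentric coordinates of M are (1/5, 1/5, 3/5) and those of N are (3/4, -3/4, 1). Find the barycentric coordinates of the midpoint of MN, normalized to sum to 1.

Since both coordinate triples sum to 1, the midpoint's barycentrics are the componentwise average.
(1/5+3/4)/2 = 19/40; similarly -11/40 and 4/5.

(19/40, -11/40, 4/5)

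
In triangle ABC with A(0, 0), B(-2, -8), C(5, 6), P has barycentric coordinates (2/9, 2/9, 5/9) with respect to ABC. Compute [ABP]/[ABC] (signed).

The signed ratio [ABP]/[ABC] equals the barycentric coordinate of P at vertex C, which is 5/9.

5/9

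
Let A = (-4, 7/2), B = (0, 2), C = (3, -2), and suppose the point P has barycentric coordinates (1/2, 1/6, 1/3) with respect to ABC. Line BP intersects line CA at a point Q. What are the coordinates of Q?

(-6/5, 13/10)

Line BP meets CA where the B-coordinate vanishes; zeroing P's B-weight and renormalizing leaves C, A-weights 1/3 : 1/2 → (2/5, 3/5).
So Q = (2/5)·C + (3/5)·A = (-6/5, 13/10).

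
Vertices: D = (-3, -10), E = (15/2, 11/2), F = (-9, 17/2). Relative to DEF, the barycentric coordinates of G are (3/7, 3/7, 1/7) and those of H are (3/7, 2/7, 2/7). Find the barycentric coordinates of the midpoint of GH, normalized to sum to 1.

(3/7, 5/14, 3/14)

Since both coordinate triples sum to 1, the midpoint's barycentrics are the componentwise average.
(3/7+3/7)/2 = 3/7; similarly 5/14 and 3/14.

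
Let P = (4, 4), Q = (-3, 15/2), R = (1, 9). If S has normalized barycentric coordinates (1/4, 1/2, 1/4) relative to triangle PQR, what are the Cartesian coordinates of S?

(-1/4, 7)

S = (1/4)·P + (1/2)·Q + (1/4)·R.
x-coordinate: (1/4)·4 + (1/2)·(-3) + (1/4)·1 = -1/4.
y-coordinate: (1/4)·4 + (1/2)·(15/2) + (1/4)·9 = 7.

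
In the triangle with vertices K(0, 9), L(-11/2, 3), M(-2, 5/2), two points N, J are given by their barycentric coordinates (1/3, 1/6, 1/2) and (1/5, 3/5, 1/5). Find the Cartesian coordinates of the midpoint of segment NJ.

(-337/120, 177/40)

Barycentric coordinates of the midpoint are the average: (4/15, 23/60, 7/20).
Converting: (4/15)·K + (23/60)·L + (7/20)·M = (-337/120, 177/40).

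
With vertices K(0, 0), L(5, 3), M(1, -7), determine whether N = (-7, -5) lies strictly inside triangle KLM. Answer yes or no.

Barycentric coordinates of N: (44/19, -27/19, 2/19).
The three coordinates are positive, negative, positive; a point is interior exactly when all three are positive.

no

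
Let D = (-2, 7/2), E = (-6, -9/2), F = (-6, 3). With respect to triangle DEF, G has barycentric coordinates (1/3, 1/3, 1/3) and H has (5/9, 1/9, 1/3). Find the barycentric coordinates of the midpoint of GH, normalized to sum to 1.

Since both coordinate triples sum to 1, the midpoint's barycentrics are the componentwise average.
(1/3+5/9)/2 = 4/9; similarly 2/9 and 1/3.

(4/9, 2/9, 1/3)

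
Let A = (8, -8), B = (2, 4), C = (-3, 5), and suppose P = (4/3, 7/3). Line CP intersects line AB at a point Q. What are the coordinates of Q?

(7/2, 1)

Barycentric coordinates of P with respect to ABC: (1/6, 1/2, 1/3).
On side AB the C-coordinate is zero; dropping P's C-weight 1/3 and renormalizing the remaining 1/6 : 1/2 gives weights 1/4, 3/4 on A, B.
Q = (1/4)·(8, -8) + (3/4)·(2, 4) = (7/2, 1).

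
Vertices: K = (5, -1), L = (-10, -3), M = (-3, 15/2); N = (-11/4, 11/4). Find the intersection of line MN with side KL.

Barycentric coordinates of N with respect to KLM: (1/4, 1/4, 1/2).
On side KL the M-coordinate is zero; dropping N's M-weight 1/2 and renormalizing the remaining 1/4 : 1/4 gives weights 1/2, 1/2 on K, L.
J = (1/2)·(5, -1) + (1/2)·(-10, -3) = (-5/2, -2).

(-5/2, -2)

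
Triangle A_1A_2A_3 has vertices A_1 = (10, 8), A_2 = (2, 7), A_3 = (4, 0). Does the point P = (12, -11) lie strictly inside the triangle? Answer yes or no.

no

Barycentric coordinates of P: (17/29, -65/29, 77/29).
The three coordinates are positive, negative, positive; a point is interior exactly when all three are positive.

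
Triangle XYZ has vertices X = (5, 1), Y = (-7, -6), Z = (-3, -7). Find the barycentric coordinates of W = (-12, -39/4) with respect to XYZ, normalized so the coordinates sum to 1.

(-1/2, 5/4, 1/4)

Signed area of the reference triangle: [XYZ] = ½·(5·(-6−(-7)) + (-7)·(-7−1) + (-3)·(1−(-6))) = ½·(5 + 56 − 21) = 20.
[WYZ] = ½·((-12)·(-6−(-7)) + (-7)·(-7−(-39/4)) + (-3)·(-39/4−(-6))) = ½·(-12 − 77/4 + 45/4) = -10, so the X-coordinate is (-10)/20 = -1/2.
[XWZ] = ½·(5·(-39/4−(-7)) + (-12)·(-7−1) + (-3)·(1−(-39/4))) = ½·(-55/4 + 96 − 129/4) = 25, so the Y-coordinate is 5/4.
[XYW] = ½·(5·(-6−(-39/4)) + (-7)·(-39/4−1) + (-12)·(1−(-6))) = ½·(75/4 + 301/4 − 84) = 5, so the Z-coordinate is 1/4.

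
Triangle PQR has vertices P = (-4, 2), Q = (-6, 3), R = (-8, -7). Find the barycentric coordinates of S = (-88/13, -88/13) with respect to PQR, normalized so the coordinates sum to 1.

Signed area of the reference triangle: [PQR] = ½·((-4)·(3−(-7)) + (-6)·(-7−2) + (-8)·(2−3)) = ½·(-40 + 54 + 8) = 11.
[SQR] = ½·((-88/13)·(3−(-7)) + (-6)·(-7−(-88/13)) + (-8)·(-88/13−3)) = ½·(-880/13 + 18/13 + 1016/13) = 77/13, so the P-coordinate is (77/13)/11 = 7/13.
[PSR] = ½·((-4)·(-88/13−(-7)) + (-88/13)·(-7−2) + (-8)·(2−(-88/13))) = ½·(-12/13 + 792/13 − 912/13) = -66/13, so the Q-coordinate is -6/13.
[PQS] = ½·((-4)·(3−(-88/13)) + (-6)·(-88/13−2) + (-88/13)·(2−3)) = ½·(-508/13 + 684/13 + 88/13) = 132/13, so the R-coordinate is 12/13.

(7/13, -6/13, 12/13)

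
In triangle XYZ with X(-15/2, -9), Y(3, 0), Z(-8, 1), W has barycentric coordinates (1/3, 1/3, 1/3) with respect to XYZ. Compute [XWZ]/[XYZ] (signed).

The signed ratio [XWZ]/[XYZ] equals the barycentric coordinate of W at vertex Y, which is 1/3.

1/3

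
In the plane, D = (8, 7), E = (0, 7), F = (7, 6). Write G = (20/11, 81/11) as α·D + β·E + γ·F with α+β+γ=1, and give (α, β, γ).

Signed area of the reference triangle: [DEF] = ½·(8·(7−6) + 0·(6−7) + 7·(7−7)) = ½·(8 + 0 + 0) = 4.
[GEF] = ½·((20/11)·(7−6) + 0·(6−(81/11)) + 7·(81/11−7)) = ½·(20/11 + 0 + 28/11) = 24/11, so the D-coordinate is (24/11)/4 = 6/11.
[DGF] = ½·(8·(81/11−6) + (20/11)·(6−7) + 7·(7−(81/11))) = ½·(120/11 − 20/11 − 28/11) = 36/11, so the E-coordinate is 9/11.
[DEG] = ½·(8·(7−(81/11)) + 0·(81/11−7) + (20/11)·(7−7)) = ½·(-32/11 + 0 + 0) = -16/11, so the F-coordinate is -4/11.

(6/11, 9/11, -4/11)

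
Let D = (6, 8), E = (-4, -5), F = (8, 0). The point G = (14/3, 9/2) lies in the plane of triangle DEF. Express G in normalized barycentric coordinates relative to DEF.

(2/3, 1/6, 1/6)

Signed area of the reference triangle: [DEF] = ½·(6·(-5−0) + (-4)·(0−8) + 8·(8−(-5))) = ½·(-30 + 32 + 104) = 53.
[GEF] = ½·((14/3)·(-5−0) + (-4)·(0−(9/2)) + 8·(9/2−(-5))) = ½·(-70/3 + 18 + 76) = 106/3, so the D-coordinate is (106/3)/53 = 2/3.
[DGF] = ½·(6·(9/2−0) + (14/3)·(0−8) + 8·(8−(9/2))) = ½·(27 − 112/3 + 28) = 53/6, so the E-coordinate is 1/6.
[DEG] = ½·(6·(-5−(9/2)) + (-4)·(9/2−8) + (14/3)·(8−(-5))) = ½·(-57 + 14 + 182/3) = 53/6, so the F-coordinate is 1/6.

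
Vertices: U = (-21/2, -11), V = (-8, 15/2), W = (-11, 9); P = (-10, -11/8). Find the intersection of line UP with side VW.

(-19/2, 33/4)

Barycentric coordinates of P with respect to UVW: (1/2, 1/4, 1/4).
On side VW the U-coordinate is zero; dropping P's U-weight 1/2 and renormalizing the remaining 1/4 : 1/4 gives weights 1/2, 1/2 on V, W.
Q = (1/2)·(-8, 15/2) + (1/2)·(-11, 9) = (-19/2, 33/4).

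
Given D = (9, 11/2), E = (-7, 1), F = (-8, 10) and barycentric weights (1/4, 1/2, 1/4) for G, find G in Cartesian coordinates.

G = (1/4)·D + (1/2)·E + (1/4)·F.
x-coordinate: (1/4)·9 + (1/2)·(-7) + (1/4)·(-8) = -13/4.
y-coordinate: (1/4)·(11/2) + (1/2)·1 + (1/4)·10 = 35/8.

(-13/4, 35/8)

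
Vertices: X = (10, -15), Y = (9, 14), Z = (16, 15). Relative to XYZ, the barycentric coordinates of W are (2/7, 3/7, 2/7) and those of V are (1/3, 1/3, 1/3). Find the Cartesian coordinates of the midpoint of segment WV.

(241/21, 16/3)

Barycentric coordinates of the midpoint are the average: (13/42, 8/21, 13/42).
Converting: (13/42)·X + (8/21)·Y + (13/42)·Z = (241/21, 16/3).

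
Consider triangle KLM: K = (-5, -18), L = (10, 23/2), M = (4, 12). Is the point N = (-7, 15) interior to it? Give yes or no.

no

Barycentric coordinates of N: (-25/369, -238/123, 1108/369).
The three coordinates are negative, negative, positive; a point is interior exactly when all three are positive.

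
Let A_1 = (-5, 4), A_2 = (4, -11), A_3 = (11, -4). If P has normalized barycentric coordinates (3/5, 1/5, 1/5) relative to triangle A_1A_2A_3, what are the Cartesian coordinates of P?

(0, -3/5)

P = (3/5)·A_1 + (1/5)·A_2 + (1/5)·A_3.
x-coordinate: (3/5)·(-5) + (1/5)·4 + (1/5)·11 = 0.
y-coordinate: (3/5)·4 + (1/5)·(-11) + (1/5)·(-4) = -3/5.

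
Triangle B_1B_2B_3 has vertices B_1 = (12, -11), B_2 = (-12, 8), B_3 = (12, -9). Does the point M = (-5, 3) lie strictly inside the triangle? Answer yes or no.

yes

Barycentric coordinates of M: (1/48, 17/24, 13/48).
The three coordinates are positive, positive, positive; a point is interior exactly when all three are positive.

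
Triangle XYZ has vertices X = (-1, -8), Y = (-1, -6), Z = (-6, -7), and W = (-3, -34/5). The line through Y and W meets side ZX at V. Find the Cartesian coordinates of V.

Barycentric coordinates of W with respect to XYZ: (1/5, 2/5, 2/5).
On side ZX the Y-coordinate is zero; dropping W's Y-weight 2/5 and renormalizing the remaining 2/5 : 1/5 gives weights 2/3, 1/3 on Z, X.
V = (2/3)·(-6, -7) + (1/3)·(-1, -8) = (-13/3, -22/3).

(-13/3, -22/3)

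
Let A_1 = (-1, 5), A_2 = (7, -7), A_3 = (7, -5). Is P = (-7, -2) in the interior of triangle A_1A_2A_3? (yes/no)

Barycentric coordinates of P: (7/4, 29/4, -8).
The three coordinates are positive, positive, negative; a point is interior exactly when all three are positive.

no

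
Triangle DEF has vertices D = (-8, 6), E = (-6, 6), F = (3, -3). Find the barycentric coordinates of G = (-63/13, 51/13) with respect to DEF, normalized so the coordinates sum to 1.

Signed area of the reference triangle: [DEF] = ½·((-8)·(6−(-3)) + (-6)·(-3−6) + 3·(6−6)) = ½·(-72 + 54 + 0) = -9.
[GEF] = ½·((-63/13)·(6−(-3)) + (-6)·(-3−(51/13)) + 3·(51/13−6)) = ½·(-567/13 + 540/13 − 81/13) = -54/13, so the D-coordinate is (-54/13)/(-9) = 6/13.
[DGF] = ½·((-8)·(51/13−(-3)) + (-63/13)·(-3−6) + 3·(6−(51/13))) = ½·(-720/13 + 567/13 + 81/13) = -36/13, so the E-coordinate is 4/13.
[DEG] = ½·((-8)·(6−(51/13)) + (-6)·(51/13−6) + (-63/13)·(6−6)) = ½·(-216/13 + 162/13 + 0) = -27/13, so the F-coordinate is 3/13.
Check: 6/13 + 4/13 + 3/13 = 1.

(6/13, 4/13, 3/13)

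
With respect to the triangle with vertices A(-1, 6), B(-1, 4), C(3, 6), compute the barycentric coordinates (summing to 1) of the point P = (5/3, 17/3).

Signed area of the reference triangle: [ABC] = ½·((-1)·(4−6) + (-1)·(6−6) + 3·(6−4)) = ½·(2 + 0 + 6) = 4.
[PBC] = ½·((5/3)·(4−6) + (-1)·(6−(17/3)) + 3·(17/3−4)) = ½·(-10/3 − 1/3 + 5) = 2/3, so the A-coordinate is (2/3)/4 = 1/6.
[APC] = ½·((-1)·(17/3−6) + (5/3)·(6−6) + 3·(6−(17/3))) = ½·(1/3 + 0 + 1) = 2/3, so the B-coordinate is 1/6.
[ABP] = ½·((-1)·(4−(17/3)) + (-1)·(17/3−6) + (5/3)·(6−4)) = ½·(5/3 + 1/3 + 10/3) = 8/3, so the C-coordinate is 2/3.
Check: 1/6 + 1/6 + 2/3 = 1.

(1/6, 1/6, 2/3)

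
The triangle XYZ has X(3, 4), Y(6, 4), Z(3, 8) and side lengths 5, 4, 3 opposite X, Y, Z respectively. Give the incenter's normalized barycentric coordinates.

(5/12, 1/3, 1/4)

The incenter has barycentric coordinates proportional to the opposite side lengths: (5 : 4 : 3).
Normalizing by 5+4+3 = 12 gives (5/12, 1/3, 1/4).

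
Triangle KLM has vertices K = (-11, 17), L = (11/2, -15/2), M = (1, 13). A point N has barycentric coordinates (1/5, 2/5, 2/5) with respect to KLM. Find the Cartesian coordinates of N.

N = (1/5)·K + (2/5)·L + (2/5)·M.
x-coordinate: (1/5)·(-11) + (2/5)·(11/2) + (2/5)·1 = 2/5.
y-coordinate: (1/5)·17 + (2/5)·(-15/2) + (2/5)·13 = 28/5.

(2/5, 28/5)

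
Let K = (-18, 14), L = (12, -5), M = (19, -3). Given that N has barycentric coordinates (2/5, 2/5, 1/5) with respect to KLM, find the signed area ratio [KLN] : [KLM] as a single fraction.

The signed ratio [KLN]/[KLM] equals the barycentric coordinate of N at vertex M, which is 1/5.

1/5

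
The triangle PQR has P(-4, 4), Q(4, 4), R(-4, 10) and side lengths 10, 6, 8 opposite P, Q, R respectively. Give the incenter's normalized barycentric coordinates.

The incenter has barycentric coordinates proportional to the opposite side lengths: (10 : 6 : 8).
Normalizing by 10+6+8 = 24 gives (5/12, 1/4, 1/3).

(5/12, 1/4, 1/3)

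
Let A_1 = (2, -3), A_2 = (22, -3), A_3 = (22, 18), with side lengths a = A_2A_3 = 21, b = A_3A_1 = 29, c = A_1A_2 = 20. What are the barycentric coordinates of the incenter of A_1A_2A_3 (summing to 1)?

The incenter has barycentric coordinates proportional to the opposite side lengths: (21 : 29 : 20).
Normalizing by 21+29+20 = 70 gives (3/10, 29/70, 2/7).

(3/10, 29/70, 2/7)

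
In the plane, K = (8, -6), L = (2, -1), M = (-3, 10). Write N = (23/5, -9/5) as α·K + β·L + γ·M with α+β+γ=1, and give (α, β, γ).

(3/5, 1/5, 1/5)

Signed area of the reference triangle: [KLM] = ½·(8·(-1−10) + 2·(10−(-6)) + (-3)·(-6−(-1))) = ½·(-88 + 32 + 15) = -41/2.
[NLM] = ½·((23/5)·(-1−10) + 2·(10−(-9/5)) + (-3)·(-9/5−(-1))) = ½·(-253/5 + 118/5 + 12/5) = -123/10, so the K-coordinate is (-123/10)/(-41/2) = 3/5.
[KNM] = ½·(8·(-9/5−10) + (23/5)·(10−(-6)) + (-3)·(-6−(-9/5))) = ½·(-472/5 + 368/5 + 63/5) = -41/10, so the L-coordinate is 1/5.
[KLN] = ½·(8·(-1−(-9/5)) + 2·(-9/5−(-6)) + (23/5)·(-6−(-1))) = ½·(32/5 + 42/5 − 23) = -41/10, so the M-coordinate is 1/5.
Check: 3/5 + 1/5 + 1/5 = 1.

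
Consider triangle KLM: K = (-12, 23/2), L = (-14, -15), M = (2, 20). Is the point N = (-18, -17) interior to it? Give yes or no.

Barycentric coordinates of N: (18/59, 58/59, -17/59).
The three coordinates are positive, positive, negative; a point is interior exactly when all three are positive.

no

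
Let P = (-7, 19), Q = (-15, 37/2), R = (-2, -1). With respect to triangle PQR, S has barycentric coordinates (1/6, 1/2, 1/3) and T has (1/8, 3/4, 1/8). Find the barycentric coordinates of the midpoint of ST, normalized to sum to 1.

(7/48, 5/8, 11/48)

Since both coordinate triples sum to 1, the midpoint's barycentrics are the componentwise average.
(1/6+1/8)/2 = 7/48; similarly 5/8 and 11/48.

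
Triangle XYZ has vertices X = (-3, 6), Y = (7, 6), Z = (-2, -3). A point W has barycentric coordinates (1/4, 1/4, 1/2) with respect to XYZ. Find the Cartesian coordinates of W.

(0, 3/2)

W = (1/4)·X + (1/4)·Y + (1/2)·Z.
x-coordinate: (1/4)·(-3) + (1/4)·7 + (1/2)·(-2) = 0.
y-coordinate: (1/4)·6 + (1/4)·6 + (1/2)·(-3) = 3/2.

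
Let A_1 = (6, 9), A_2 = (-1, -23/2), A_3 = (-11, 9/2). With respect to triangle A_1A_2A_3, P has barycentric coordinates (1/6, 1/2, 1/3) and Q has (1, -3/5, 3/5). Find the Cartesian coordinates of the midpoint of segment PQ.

Barycentric coordinates of the midpoint are the average: (7/12, -1/20, 7/15).
Converting: (7/12)·A_1 + (-1/20)·A_2 + (7/15)·A_3 = (-19/12, 317/40).

(-19/12, 317/40)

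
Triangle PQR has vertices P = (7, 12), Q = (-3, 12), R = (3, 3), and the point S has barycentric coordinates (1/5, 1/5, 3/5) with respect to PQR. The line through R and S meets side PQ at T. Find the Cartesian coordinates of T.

(2, 12)

Line RS meets PQ where the R-coordinate vanishes; zeroing S's R-weight and renormalizing leaves P, Q-weights 1/5 : 1/5 → (1/2, 1/2).
So T = (1/2)·P + (1/2)·Q = (2, 12).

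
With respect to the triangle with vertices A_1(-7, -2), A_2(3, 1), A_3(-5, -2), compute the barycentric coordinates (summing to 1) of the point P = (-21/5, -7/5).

(2/5, 1/5, 2/5)

Signed area of the reference triangle: [A_1A_2A_3] = ½·((-7)·(1−(-2)) + 3·(-2−(-2)) + (-5)·(-2−1)) = ½·(-21 + 0 + 15) = -3.
[PA_2A_3] = ½·((-21/5)·(1−(-2)) + 3·(-2−(-7/5)) + (-5)·(-7/5−1)) = ½·(-63/5 − 9/5 + 12) = -6/5, so the A_1-coordinate is (-6/5)/(-3) = 2/5.
[A_1PA_3] = ½·((-7)·(-7/5−(-2)) + (-21/5)·(-2−(-2)) + (-5)·(-2−(-7/5))) = ½·(-21/5 + 0 + 3) = -3/5, so the A_2-coordinate is 1/5.
[A_1A_2P] = ½·((-7)·(1−(-7/5)) + 3·(-7/5−(-2)) + (-21/5)·(-2−1)) = ½·(-84/5 + 9/5 + 63/5) = -6/5, so the A_3-coordinate is 2/5.
Check: 2/5 + 1/5 + 2/5 = 1.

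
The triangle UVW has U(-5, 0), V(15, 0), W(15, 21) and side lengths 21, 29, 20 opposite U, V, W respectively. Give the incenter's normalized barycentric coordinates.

The incenter has barycentric coordinates proportional to the opposite side lengths: (21 : 29 : 20).
Normalizing by 21+29+20 = 70 gives (3/10, 29/70, 2/7).

(3/10, 29/70, 2/7)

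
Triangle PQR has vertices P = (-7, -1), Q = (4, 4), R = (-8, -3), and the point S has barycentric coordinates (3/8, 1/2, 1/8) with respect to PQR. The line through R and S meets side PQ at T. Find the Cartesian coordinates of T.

(-5/7, 13/7)

Line RS meets PQ where the R-coordinate vanishes; zeroing S's R-weight and renormalizing leaves P, Q-weights 3/8 : 1/2 → (3/7, 4/7).
So T = (3/7)·P + (4/7)·Q = (-5/7, 13/7).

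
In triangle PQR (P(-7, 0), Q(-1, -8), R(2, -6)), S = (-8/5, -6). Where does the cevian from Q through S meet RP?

(-5/2, -3)

Barycentric coordinates of S with respect to PQR: (1/5, 3/5, 1/5).
On side RP the Q-coordinate is zero; dropping S's Q-weight 3/5 and renormalizing the remaining 1/5 : 1/5 gives weights 1/2, 1/2 on R, P.
T = (1/2)·(2, -6) + (1/2)·(-7, 0) = (-5/2, -3).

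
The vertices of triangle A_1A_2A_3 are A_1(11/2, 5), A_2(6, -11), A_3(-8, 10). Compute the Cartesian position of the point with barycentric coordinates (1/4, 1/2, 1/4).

P = (1/4)·A_1 + (1/2)·A_2 + (1/4)·A_3.
x-coordinate: (1/4)·(11/2) + (1/2)·6 + (1/4)·(-8) = 19/8.
y-coordinate: (1/4)·5 + (1/2)·(-11) + (1/4)·10 = -7/4.

(19/8, -7/4)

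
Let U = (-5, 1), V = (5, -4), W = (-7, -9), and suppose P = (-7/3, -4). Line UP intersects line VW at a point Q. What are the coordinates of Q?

Barycentric coordinates of P with respect to UVW: (1/3, 1/3, 1/3).
On side VW the U-coordinate is zero; dropping P's U-weight 1/3 and renormalizing the remaining 1/3 : 1/3 gives weights 1/2, 1/2 on V, W.
Q = (1/2)·(5, -4) + (1/2)·(-7, -9) = (-1, -13/2).

(-1, -13/2)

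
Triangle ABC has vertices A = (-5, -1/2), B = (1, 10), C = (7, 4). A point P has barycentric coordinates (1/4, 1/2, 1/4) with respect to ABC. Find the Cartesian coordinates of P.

(1, 47/8)

P = (1/4)·A + (1/2)·B + (1/4)·C.
x-coordinate: (1/4)·(-5) + (1/2)·1 + (1/4)·7 = 1.
y-coordinate: (1/4)·(-1/2) + (1/2)·10 + (1/4)·4 = 47/8.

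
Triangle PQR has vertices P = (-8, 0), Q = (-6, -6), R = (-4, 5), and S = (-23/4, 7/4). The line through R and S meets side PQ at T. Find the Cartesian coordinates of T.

Barycentric coordinates of S with respect to PQR: (3/8, 1/8, 1/2).
On side PQ the R-coordinate is zero; dropping S's R-weight 1/2 and renormalizing the remaining 3/8 : 1/8 gives weights 3/4, 1/4 on P, Q.
T = (3/4)·(-8, 0) + (1/4)·(-6, -6) = (-15/2, -3/2).

(-15/2, -3/2)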